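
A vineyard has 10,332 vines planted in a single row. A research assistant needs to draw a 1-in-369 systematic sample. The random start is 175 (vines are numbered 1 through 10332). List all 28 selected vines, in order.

175, 544, 913, 1282, 1651, 2020, 2389, 2758, 3127, 3496, 3865, 4234, 4603, 4972, 5341, 5710, 6079, 6448, 6817, 7186, 7555, 7924, 8293, 8662, 9031, 9400, 9769, 10138

vine 1: 175
vine 2: 175 + 369 = 544
vine 3: 544 + 369 = 913
vine 4: 913 + 369 = 1282
vine 5: 1282 + 369 = 1651
vine 6: 1651 + 369 = 2020
vine 7: 2020 + 369 = 2389
vine 8: 2389 + 369 = 2758
vine 9: 2758 + 369 = 3127
vine 10: 3127 + 369 = 3496
vine 11: 3496 + 369 = 3865
vine 12: 3865 + 369 = 4234
vine 13: 4234 + 369 = 4603
vine 14: 4603 + 369 = 4972
vine 15: 4972 + 369 = 5341
vine 16: 5341 + 369 = 5710
vine 17: 5710 + 369 = 6079
vine 18: 6079 + 369 = 6448
vine 19: 6448 + 369 = 6817
vine 20: 6817 + 369 = 7186
vine 21: 7186 + 369 = 7555
vine 22: 7555 + 369 = 7924
vine 23: 7924 + 369 = 8293
vine 24: 8293 + 369 = 8662
vine 25: 8662 + 369 = 9031
vine 26: 9031 + 369 = 9400
vine 27: 9400 + 369 = 9769
vine 28: 9769 + 369 = 10138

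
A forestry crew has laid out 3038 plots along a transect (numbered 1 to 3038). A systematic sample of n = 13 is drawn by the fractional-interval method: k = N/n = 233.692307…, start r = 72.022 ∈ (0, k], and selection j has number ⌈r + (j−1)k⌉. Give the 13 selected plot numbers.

73, 306, 540, 774, 1007, 1241, 1475, 1708, 1942, 2176, 2409, 2643, 2877

j=1: r + 0k = 72.022 → ⌈·⌉ = 73
j=2: r + 1k = 305.714307… → ⌈·⌉ = 306
j=3: r + 2k = 539.406615… → ⌈·⌉ = 540
j=4: r + 3k = 773.098923… → ⌈·⌉ = 774
j=5: r + 4k = 1006.791230… → ⌈·⌉ = 1007
j=6: r + 5k = 1240.483538… → ⌈·⌉ = 1241
j=7: r + 6k = 1474.175846… → ⌈·⌉ = 1475
j=8: r + 7k = 1707.868153… → ⌈·⌉ = 1708
j=9: r + 8k = 1941.560461… → ⌈·⌉ = 1942
j=10: r + 9k = 2175.252769… → ⌈·⌉ = 2176
j=11: r + 10k = 2408.945076… → ⌈·⌉ = 2409
j=12: r + 11k = 2642.637384… → ⌈·⌉ = 2643
j=13: r + 12k = 2876.329692… → ⌈·⌉ = 2877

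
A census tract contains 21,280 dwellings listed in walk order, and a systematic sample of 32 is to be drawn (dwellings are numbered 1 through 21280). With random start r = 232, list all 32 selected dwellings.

232, 897, 1562, 2227, 2892, 3557, 4222, 4887, 5552, 6217, 6882, 7547, 8212, 8877, 9542, 10207, 10872, 11537, 12202, 12867, 13532, 14197, 14862, 15527, 16192, 16857, 17522, 18187, 18852, 19517, 20182, 20847

k = N/n = 21280/32 = 665
dwelling 1: 232
dwelling 2: 232 + 665 = 897
dwelling 3: 897 + 665 = 1562
dwelling 4: 1562 + 665 = 2227
dwelling 5: 2227 + 665 = 2892
dwelling 6: 2892 + 665 = 3557
dwelling 7: 3557 + 665 = 4222
dwelling 8: 4222 + 665 = 4887
dwelling 9: 4887 + 665 = 5552
dwelling 10: 5552 + 665 = 6217
dwelling 11: 6217 + 665 = 6882
dwelling 12: 6882 + 665 = 7547
dwelling 13: 7547 + 665 = 8212
dwelling 14: 8212 + 665 = 8877
dwelling 15: 8877 + 665 = 9542
dwelling 16: 9542 + 665 = 10207
dwelling 17: 10207 + 665 = 10872
dwelling 18: 10872 + 665 = 11537
dwelling 19: 11537 + 665 = 12202
dwelling 20: 12202 + 665 = 12867
dwelling 21: 12867 + 665 = 13532
dwelling 22: 13532 + 665 = 14197
dwelling 23: 14197 + 665 = 14862
dwelling 24: 14862 + 665 = 15527
dwelling 25: 15527 + 665 = 16192
dwelling 26: 16192 + 665 = 16857
dwelling 27: 16857 + 665 = 17522
dwelling 28: 17522 + 665 = 18187
dwelling 29: 18187 + 665 = 18852
dwelling 30: 18852 + 665 = 19517
dwelling 31: 19517 + 665 = 20182
dwelling 32: 20182 + 665 = 20847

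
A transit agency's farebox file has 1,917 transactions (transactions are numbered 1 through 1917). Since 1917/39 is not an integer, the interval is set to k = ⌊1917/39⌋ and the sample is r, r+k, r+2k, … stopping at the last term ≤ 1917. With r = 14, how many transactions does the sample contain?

k = ⌊1917/39⌋ = 49
Achieved size = ⌊(1917 − 14)/49⌋ + 1 = ⌊1903/49⌋ + 1 = 38 + 1 = 39
(last selection: 14 + 38×49 = 1876 ≤ 1917; next would be 1925 > 1917)

39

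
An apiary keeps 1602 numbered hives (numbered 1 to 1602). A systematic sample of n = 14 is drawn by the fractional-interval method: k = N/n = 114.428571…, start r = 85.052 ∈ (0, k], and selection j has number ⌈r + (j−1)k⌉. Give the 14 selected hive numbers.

j=1: r + 0k = 85.052 → ⌈·⌉ = 86
j=2: r + 1k = 199.480571… → ⌈·⌉ = 200
j=3: r + 2k = 313.909142… → ⌈·⌉ = 314
j=4: r + 3k = 428.337714… → ⌈·⌉ = 429
j=5: r + 4k = 542.766285… → ⌈·⌉ = 543
j=6: r + 5k = 657.194857… → ⌈·⌉ = 658
j=7: r + 6k = 771.623428… → ⌈·⌉ = 772
j=8: r + 7k = 886.052 → ⌈·⌉ = 887
j=9: r + 8k = 1000.480571… → ⌈·⌉ = 1001
j=10: r + 9k = 1114.909142… → ⌈·⌉ = 1115
j=11: r + 10k = 1229.337714… → ⌈·⌉ = 1230
j=12: r + 11k = 1343.766285… → ⌈·⌉ = 1344
j=13: r + 12k = 1458.194857… → ⌈·⌉ = 1459
j=14: r + 13k = 1572.623428… → ⌈·⌉ = 1573

86, 200, 314, 429, 543, 658, 772, 887, 1001, 1115, 1230, 1344, 1459, 1573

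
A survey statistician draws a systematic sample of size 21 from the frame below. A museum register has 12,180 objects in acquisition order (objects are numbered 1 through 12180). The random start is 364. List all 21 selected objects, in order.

364, 944, 1524, 2104, 2684, 3264, 3844, 4424, 5004, 5584, 6164, 6744, 7324, 7904, 8484, 9064, 9644, 10224, 10804, 11384, 11964

k = N/n = 12180/21 = 580
object 1: 364
object 2: 364 + 580 = 944
object 3: 944 + 580 = 1524
object 4: 1524 + 580 = 2104
object 5: 2104 + 580 = 2684
object 6: 2684 + 580 = 3264
object 7: 3264 + 580 = 3844
object 8: 3844 + 580 = 4424
object 9: 4424 + 580 = 5004
object 10: 5004 + 580 = 5584
object 11: 5584 + 580 = 6164
object 12: 6164 + 580 = 6744
object 13: 6744 + 580 = 7324
object 14: 7324 + 580 = 7904
object 15: 7904 + 580 = 8484
object 16: 8484 + 580 = 9064
object 17: 9064 + 580 = 9644
object 18: 9644 + 580 = 10224
object 19: 10224 + 580 = 10804
object 20: 10804 + 580 = 11384
object 21: 11384 + 580 = 11964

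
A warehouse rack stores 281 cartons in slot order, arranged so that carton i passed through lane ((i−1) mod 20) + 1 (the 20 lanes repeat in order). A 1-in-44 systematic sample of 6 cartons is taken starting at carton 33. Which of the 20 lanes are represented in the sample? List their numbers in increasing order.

1, 5, 9, 13, 17

Consecutive selections differ by k = 44, so their lane numbers differ by 44 mod 20 = 4.
gcd(44, 20) = 4, so the sample visits 20/4 = 5 distinct residues mod 20.
Start 33 is lane 13; the lanes hit are 1, 5, 9, 13, 17.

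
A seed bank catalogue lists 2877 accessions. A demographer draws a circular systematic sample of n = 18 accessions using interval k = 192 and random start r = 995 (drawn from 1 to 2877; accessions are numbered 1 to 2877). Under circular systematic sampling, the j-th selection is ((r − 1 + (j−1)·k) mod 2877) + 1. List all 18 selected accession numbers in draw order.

995, 1187, 1379, 1571, 1763, 1955, 2147, 2339, 2531, 2723, 38, 230, 422, 614, 806, 998, 1190, 1382

Selection 1: 995
Selection 2: 995 + 192 = 1187
Selection 3: 1187 + 192 = 1379
Selection 4: 1379 + 192 = 1571
Selection 5: 1571 + 192 = 1763
Selection 6: 1763 + 192 = 1955
Selection 7: 1955 + 192 = 2147
Selection 8: 2147 + 192 = 2339
Selection 9: 2339 + 192 = 2531
Selection 10: 2531 + 192 = 2723
Selection 11: 2723 + 192 = 2915 → 2915 − 2877 = 38
Selection 12: 38 + 192 = 230
Selection 13: 230 + 192 = 422
Selection 14: 422 + 192 = 614
Selection 15: 614 + 192 = 806
Selection 16: 806 + 192 = 998
Selection 17: 998 + 192 = 1190
Selection 18: 1190 + 192 = 1382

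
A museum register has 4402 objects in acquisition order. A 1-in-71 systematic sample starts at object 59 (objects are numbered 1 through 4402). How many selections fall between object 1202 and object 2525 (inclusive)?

18

k = 71
First selection ≥ 1202: 59 + ⌈(1202−59)/71⌉·71 = 59 + 17×71 = 1266
Last selection ≤ 2525: 59 + ⌊(2525−59)/71⌋·71 = 59 + 34×71 = 2473
Count = 34 − 17 + 1 = 18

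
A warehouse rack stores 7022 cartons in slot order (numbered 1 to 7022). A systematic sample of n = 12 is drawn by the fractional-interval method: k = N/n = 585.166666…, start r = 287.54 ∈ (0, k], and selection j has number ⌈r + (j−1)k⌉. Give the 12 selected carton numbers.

288, 873, 1458, 2044, 2629, 3214, 3799, 4384, 4969, 5555, 6140, 6725

j=1: r + 0k = 287.54 → ⌈·⌉ = 288
j=2: r + 1k = 872.706666… → ⌈·⌉ = 873
j=3: r + 2k = 1457.873333… → ⌈·⌉ = 1458
j=4: r + 3k = 2043.04 → ⌈·⌉ = 2044
j=5: r + 4k = 2628.206666… → ⌈·⌉ = 2629
j=6: r + 5k = 3213.373333… → ⌈·⌉ = 3214
j=7: r + 6k = 3798.54 → ⌈·⌉ = 3799
j=8: r + 7k = 4383.706666… → ⌈·⌉ = 4384
j=9: r + 8k = 4968.873333… → ⌈·⌉ = 4969
j=10: r + 9k = 5554.04 → ⌈·⌉ = 5555
j=11: r + 10k = 6139.206666… → ⌈·⌉ = 6140
j=12: r + 11k = 6724.373333… → ⌈·⌉ = 6725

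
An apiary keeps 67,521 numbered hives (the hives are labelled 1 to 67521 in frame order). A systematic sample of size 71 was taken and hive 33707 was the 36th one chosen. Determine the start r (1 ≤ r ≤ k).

k = 67521/71 = 951
r = 33707 − (36−1)×951 = 33707 − 33285 = 422

422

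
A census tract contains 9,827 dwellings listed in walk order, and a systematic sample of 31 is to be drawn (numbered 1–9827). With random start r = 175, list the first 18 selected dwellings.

k = N/n = 9827/31 = 317
dwelling 1: 175
dwelling 2: 175 + 317 = 492
dwelling 3: 492 + 317 = 809
dwelling 4: 809 + 317 = 1126
dwelling 5: 1126 + 317 = 1443
dwelling 6: 1443 + 317 = 1760
dwelling 7: 1760 + 317 = 2077
dwelling 8: 2077 + 317 = 2394
dwelling 9: 2394 + 317 = 2711
dwelling 10: 2711 + 317 = 3028
dwelling 11: 3028 + 317 = 3345
dwelling 12: 3345 + 317 = 3662
dwelling 13: 3662 + 317 = 3979
dwelling 14: 3979 + 317 = 4296
dwelling 15: 4296 + 317 = 4613
dwelling 16: 4613 + 317 = 4930
dwelling 17: 4930 + 317 = 5247
dwelling 18: 5247 + 317 = 5564

175, 492, 809, 1126, 1443, 1760, 2077, 2394, 2711, 3028, 3345, 3662, 3979, 4296, 4613, 4930, 5247, 5564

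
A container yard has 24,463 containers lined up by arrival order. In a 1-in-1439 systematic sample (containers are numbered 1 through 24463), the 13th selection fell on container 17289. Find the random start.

k = 1439
r = 17289 − (13−1)×1439 = 17289 − 17268 = 21

21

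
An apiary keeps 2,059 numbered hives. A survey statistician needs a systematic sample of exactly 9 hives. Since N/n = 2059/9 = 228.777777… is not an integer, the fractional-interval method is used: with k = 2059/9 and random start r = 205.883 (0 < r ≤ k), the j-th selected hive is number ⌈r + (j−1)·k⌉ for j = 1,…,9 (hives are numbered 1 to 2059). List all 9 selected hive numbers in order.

j=1: r + 0k = 205.883 → ⌈·⌉ = 206
j=2: r + 1k = 434.660777… → ⌈·⌉ = 435
j=3: r + 2k = 663.438555… → ⌈·⌉ = 664
j=4: r + 3k = 892.216333… → ⌈·⌉ = 893
j=5: r + 4k = 1120.994111… → ⌈·⌉ = 1121
j=6: r + 5k = 1349.771888… → ⌈·⌉ = 1350
j=7: r + 6k = 1578.549666… → ⌈·⌉ = 1579
j=8: r + 7k = 1807.327444… → ⌈·⌉ = 1808
j=9: r + 8k = 2036.105222… → ⌈·⌉ = 2037

206, 435, 664, 893, 1121, 1350, 1579, 1808, 2037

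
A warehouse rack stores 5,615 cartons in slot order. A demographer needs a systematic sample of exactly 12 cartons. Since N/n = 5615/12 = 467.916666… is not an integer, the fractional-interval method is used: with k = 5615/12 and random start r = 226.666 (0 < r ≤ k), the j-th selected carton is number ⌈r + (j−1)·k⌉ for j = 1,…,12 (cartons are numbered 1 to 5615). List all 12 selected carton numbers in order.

j=1: r + 0k = 226.666 → ⌈·⌉ = 227
j=2: r + 1k = 694.582666… → ⌈·⌉ = 695
j=3: r + 2k = 1162.499333… → ⌈·⌉ = 1163
j=4: r + 3k = 1630.416 → ⌈·⌉ = 1631
j=5: r + 4k = 2098.332666… → ⌈·⌉ = 2099
j=6: r + 5k = 2566.249333… → ⌈·⌉ = 2567
j=7: r + 6k = 3034.166 → ⌈·⌉ = 3035
j=8: r + 7k = 3502.082666… → ⌈·⌉ = 3503
j=9: r + 8k = 3969.999333… → ⌈·⌉ = 3970
j=10: r + 9k = 4437.916 → ⌈·⌉ = 4438
j=11: r + 10k = 4905.832666… → ⌈·⌉ = 4906
j=12: r + 11k = 5373.749333… → ⌈·⌉ = 5374

227, 695, 1163, 1631, 2099, 2567, 3035, 3503, 3970, 4438, 4906, 5374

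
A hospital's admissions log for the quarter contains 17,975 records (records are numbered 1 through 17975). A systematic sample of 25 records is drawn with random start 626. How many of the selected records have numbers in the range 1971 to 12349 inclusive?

k = 17975/25 = 719
First selection ≥ 1971: 626 + ⌈(1971−626)/719⌉·719 = 626 + 2×719 = 2064
Last selection ≤ 12349: 626 + ⌊(12349−626)/719⌋·719 = 626 + 16×719 = 12130
Count = 16 − 2 + 1 = 15

15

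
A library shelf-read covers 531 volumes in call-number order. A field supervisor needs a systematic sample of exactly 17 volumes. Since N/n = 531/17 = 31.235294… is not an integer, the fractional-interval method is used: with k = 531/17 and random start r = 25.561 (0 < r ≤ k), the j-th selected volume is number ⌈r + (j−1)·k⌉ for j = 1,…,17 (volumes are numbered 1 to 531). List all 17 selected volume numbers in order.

26, 57, 89, 120, 151, 182, 213, 245, 276, 307, 338, 370, 401, 432, 463, 495, 526

j=1: r + 0k = 25.561 → ⌈·⌉ = 26
j=2: r + 1k = 56.796294… → ⌈·⌉ = 57
j=3: r + 2k = 88.031588… → ⌈·⌉ = 89
j=4: r + 3k = 119.266882… → ⌈·⌉ = 120
j=5: r + 4k = 150.502176… → ⌈·⌉ = 151
j=6: r + 5k = 181.737470… → ⌈·⌉ = 182
j=7: r + 6k = 212.972764… → ⌈·⌉ = 213
j=8: r + 7k = 244.208058… → ⌈·⌉ = 245
j=9: r + 8k = 275.443352… → ⌈·⌉ = 276
j=10: r + 9k = 306.678647… → ⌈·⌉ = 307
j=11: r + 10k = 337.913941… → ⌈·⌉ = 338
j=12: r + 11k = 369.149235… → ⌈·⌉ = 370
j=13: r + 12k = 400.384529… → ⌈·⌉ = 401
j=14: r + 13k = 431.619823… → ⌈·⌉ = 432
j=15: r + 14k = 462.855117… → ⌈·⌉ = 463
j=16: r + 15k = 494.090411… → ⌈·⌉ = 495
j=17: r + 16k = 525.325705… → ⌈·⌉ = 526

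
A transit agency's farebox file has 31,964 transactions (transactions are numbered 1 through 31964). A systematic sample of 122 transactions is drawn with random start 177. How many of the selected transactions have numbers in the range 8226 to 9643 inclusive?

6

k = 31964/122 = 262
First selection ≥ 8226: 177 + ⌈(8226−177)/262⌉·262 = 177 + 31×262 = 8299
Last selection ≤ 9643: 177 + ⌊(9643−177)/262⌋·262 = 177 + 36×262 = 9609
Count = 36 − 31 + 1 = 6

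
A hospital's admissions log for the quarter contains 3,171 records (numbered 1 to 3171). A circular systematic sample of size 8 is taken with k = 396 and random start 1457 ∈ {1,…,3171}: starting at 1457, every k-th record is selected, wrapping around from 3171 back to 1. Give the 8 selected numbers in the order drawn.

1457, 1853, 2249, 2645, 3041, 266, 662, 1058

Selection 1: 1457
Selection 2: 1457 + 396 = 1853
Selection 3: 1853 + 396 = 2249
Selection 4: 2249 + 396 = 2645
Selection 5: 2645 + 396 = 3041
Selection 6: 3041 + 396 = 3437 → 3437 − 3171 = 266
Selection 7: 266 + 396 = 662
Selection 8: 662 + 396 = 1058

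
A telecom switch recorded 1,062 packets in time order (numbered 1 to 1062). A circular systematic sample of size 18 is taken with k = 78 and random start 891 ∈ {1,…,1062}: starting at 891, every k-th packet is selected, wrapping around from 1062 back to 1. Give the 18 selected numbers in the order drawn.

891, 969, 1047, 63, 141, 219, 297, 375, 453, 531, 609, 687, 765, 843, 921, 999, 15, 93

Selection 1: 891
Selection 2: 891 + 78 = 969
Selection 3: 969 + 78 = 1047
Selection 4: 1047 + 78 = 1125 → 1125 − 1062 = 63
Selection 5: 63 + 78 = 141
Selection 6: 141 + 78 = 219
Selection 7: 219 + 78 = 297
Selection 8: 297 + 78 = 375
Selection 9: 375 + 78 = 453
Selection 10: 453 + 78 = 531
Selection 11: 531 + 78 = 609
Selection 12: 609 + 78 = 687
Selection 13: 687 + 78 = 765
Selection 14: 765 + 78 = 843
Selection 15: 843 + 78 = 921
Selection 16: 921 + 78 = 999
Selection 17: 999 + 78 = 1077 → 1077 − 1062 = 15
Selection 18: 15 + 78 = 93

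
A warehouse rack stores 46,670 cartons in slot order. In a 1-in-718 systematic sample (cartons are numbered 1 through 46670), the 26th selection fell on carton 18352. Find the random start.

402

k = 718
r = 18352 − (26−1)×718 = 18352 − 17950 = 402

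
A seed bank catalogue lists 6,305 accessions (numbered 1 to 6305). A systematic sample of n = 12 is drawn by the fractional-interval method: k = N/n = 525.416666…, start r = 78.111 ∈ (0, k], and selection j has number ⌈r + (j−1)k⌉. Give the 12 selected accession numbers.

j=1: r + 0k = 78.111 → ⌈·⌉ = 79
j=2: r + 1k = 603.527666… → ⌈·⌉ = 604
j=3: r + 2k = 1128.944333… → ⌈·⌉ = 1129
j=4: r + 3k = 1654.361 → ⌈·⌉ = 1655
j=5: r + 4k = 2179.777666… → ⌈·⌉ = 2180
j=6: r + 5k = 2705.194333… → ⌈·⌉ = 2706
j=7: r + 6k = 3230.611 → ⌈·⌉ = 3231
j=8: r + 7k = 3756.027666… → ⌈·⌉ = 3757
j=9: r + 8k = 4281.444333… → ⌈·⌉ = 4282
j=10: r + 9k = 4806.861 → ⌈·⌉ = 4807
j=11: r + 10k = 5332.277666… → ⌈·⌉ = 5333
j=12: r + 11k = 5857.694333… → ⌈·⌉ = 5858

79, 604, 1129, 1655, 2180, 2706, 3231, 3757, 4282, 4807, 5333, 5858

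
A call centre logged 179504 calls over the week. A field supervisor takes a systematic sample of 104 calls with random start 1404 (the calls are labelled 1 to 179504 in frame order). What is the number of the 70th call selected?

120498

k = 179504/104 = 1726
70th selection = r + (70−1)·k = 1404 + 69×1726 = 1404 + 119094 = 120498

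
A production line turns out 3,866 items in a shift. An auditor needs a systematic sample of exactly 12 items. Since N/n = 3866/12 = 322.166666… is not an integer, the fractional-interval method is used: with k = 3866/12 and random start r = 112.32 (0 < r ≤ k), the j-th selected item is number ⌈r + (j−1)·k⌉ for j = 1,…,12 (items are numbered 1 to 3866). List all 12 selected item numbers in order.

113, 435, 757, 1079, 1401, 1724, 2046, 2368, 2690, 3012, 3334, 3657

j=1: r + 0k = 112.32 → ⌈·⌉ = 113
j=2: r + 1k = 434.486666… → ⌈·⌉ = 435
j=3: r + 2k = 756.653333… → ⌈·⌉ = 757
j=4: r + 3k = 1078.82 → ⌈·⌉ = 1079
j=5: r + 4k = 1400.986666… → ⌈·⌉ = 1401
j=6: r + 5k = 1723.153333… → ⌈·⌉ = 1724
j=7: r + 6k = 2045.32 → ⌈·⌉ = 2046
j=8: r + 7k = 2367.486666… → ⌈·⌉ = 2368
j=9: r + 8k = 2689.653333… → ⌈·⌉ = 2690
j=10: r + 9k = 3011.82 → ⌈·⌉ = 3012
j=11: r + 10k = 3333.986666… → ⌈·⌉ = 3334
j=12: r + 11k = 3656.153333… → ⌈·⌉ = 3657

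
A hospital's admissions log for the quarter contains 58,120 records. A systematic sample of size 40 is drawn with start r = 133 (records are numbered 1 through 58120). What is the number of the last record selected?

k = 58120/40 = 1453
40th selection = r + (40−1)·k = 133 + 39×1453 = 133 + 56667 = 56800

56800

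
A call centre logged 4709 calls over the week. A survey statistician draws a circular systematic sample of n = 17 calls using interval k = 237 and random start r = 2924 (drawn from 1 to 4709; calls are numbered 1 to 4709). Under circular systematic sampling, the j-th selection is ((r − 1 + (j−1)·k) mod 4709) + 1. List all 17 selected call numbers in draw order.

Selection 1: 2924
Selection 2: 2924 + 237 = 3161
Selection 3: 3161 + 237 = 3398
Selection 4: 3398 + 237 = 3635
Selection 5: 3635 + 237 = 3872
Selection 6: 3872 + 237 = 4109
Selection 7: 4109 + 237 = 4346
Selection 8: 4346 + 237 = 4583
Selection 9: 4583 + 237 = 4820 → 4820 − 4709 = 111
Selection 10: 111 + 237 = 348
Selection 11: 348 + 237 = 585
Selection 12: 585 + 237 = 822
Selection 13: 822 + 237 = 1059
Selection 14: 1059 + 237 = 1296
Selection 15: 1296 + 237 = 1533
Selection 16: 1533 + 237 = 1770
Selection 17: 1770 + 237 = 2007

2924, 3161, 3398, 3635, 3872, 4109, 4346, 4583, 111, 348, 585, 822, 1059, 1296, 1533, 1770, 2007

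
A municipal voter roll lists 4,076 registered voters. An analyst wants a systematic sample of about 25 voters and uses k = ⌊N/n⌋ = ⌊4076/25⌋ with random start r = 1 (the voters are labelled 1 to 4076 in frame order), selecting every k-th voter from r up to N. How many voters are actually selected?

26

k = ⌊4076/25⌋ = 163
Achieved size = ⌊(4076 − 1)/163⌋ + 1 = ⌊4075/163⌋ + 1 = 25 + 1 = 26
(last selection: 1 + 25×163 = 4076 ≤ 4076; next would be 4239 > 4076)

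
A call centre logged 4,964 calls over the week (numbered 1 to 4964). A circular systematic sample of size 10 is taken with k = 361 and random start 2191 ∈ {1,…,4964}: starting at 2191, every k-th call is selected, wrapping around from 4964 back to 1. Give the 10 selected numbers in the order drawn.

2191, 2552, 2913, 3274, 3635, 3996, 4357, 4718, 115, 476

Selection 1: 2191
Selection 2: 2191 + 361 = 2552
Selection 3: 2552 + 361 = 2913
Selection 4: 2913 + 361 = 3274
Selection 5: 3274 + 361 = 3635
Selection 6: 3635 + 361 = 3996
Selection 7: 3996 + 361 = 4357
Selection 8: 4357 + 361 = 4718
Selection 9: 4718 + 361 = 5079 → 5079 − 4964 = 115
Selection 10: 115 + 361 = 476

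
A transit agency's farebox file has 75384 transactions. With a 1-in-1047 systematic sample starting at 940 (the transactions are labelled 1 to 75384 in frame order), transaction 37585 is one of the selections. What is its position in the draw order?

36

k = 1047
position = (37585 − 940)/1047 + 1 = 36645/1047 + 1 = 35 + 1 = 36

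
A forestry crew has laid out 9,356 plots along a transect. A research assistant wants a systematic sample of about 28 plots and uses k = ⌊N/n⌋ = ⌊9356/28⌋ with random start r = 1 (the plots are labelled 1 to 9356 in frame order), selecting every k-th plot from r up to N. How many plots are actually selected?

29

k = ⌊9356/28⌋ = 334
Achieved size = ⌊(9356 − 1)/334⌋ + 1 = ⌊9355/334⌋ + 1 = 28 + 1 = 29
(last selection: 1 + 28×334 = 9353 ≤ 9356; next would be 9687 > 9356)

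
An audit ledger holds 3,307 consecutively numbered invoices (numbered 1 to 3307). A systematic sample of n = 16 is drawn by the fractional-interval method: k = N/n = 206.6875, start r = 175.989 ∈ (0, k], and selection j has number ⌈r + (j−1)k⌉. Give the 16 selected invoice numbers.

j=1: r + 0k = 175.989 → ⌈·⌉ = 176
j=2: r + 1k = 382.6765 → ⌈·⌉ = 383
j=3: r + 2k = 589.364 → ⌈·⌉ = 590
j=4: r + 3k = 796.0515 → ⌈·⌉ = 797
j=5: r + 4k = 1002.739 → ⌈·⌉ = 1003
j=6: r + 5k = 1209.4265 → ⌈·⌉ = 1210
j=7: r + 6k = 1416.114 → ⌈·⌉ = 1417
j=8: r + 7k = 1622.8015 → ⌈·⌉ = 1623
j=9: r + 8k = 1829.489 → ⌈·⌉ = 1830
j=10: r + 9k = 2036.1765 → ⌈·⌉ = 2037
j=11: r + 10k = 2242.864 → ⌈·⌉ = 2243
j=12: r + 11k = 2449.5515 → ⌈·⌉ = 2450
j=13: r + 12k = 2656.239 → ⌈·⌉ = 2657
j=14: r + 13k = 2862.9265 → ⌈·⌉ = 2863
j=15: r + 14k = 3069.614 → ⌈·⌉ = 3070
j=16: r + 15k = 3276.3015 → ⌈·⌉ = 3277

176, 383, 590, 797, 1003, 1210, 1417, 1623, 1830, 2037, 2243, 2450, 2657, 2863, 3070, 3277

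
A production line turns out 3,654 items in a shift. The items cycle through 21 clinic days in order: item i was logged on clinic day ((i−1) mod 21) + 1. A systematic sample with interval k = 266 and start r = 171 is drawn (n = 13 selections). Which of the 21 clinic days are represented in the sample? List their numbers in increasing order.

3, 10, 17

Consecutive selections differ by k = 266, so their clinic day numbers differ by 266 mod 21 = 14.
gcd(266, 21) = 7, so the sample visits 21/7 = 3 distinct residues mod 21.
Start 171 is clinic day 3; the clinic days hit are 3, 10, 17.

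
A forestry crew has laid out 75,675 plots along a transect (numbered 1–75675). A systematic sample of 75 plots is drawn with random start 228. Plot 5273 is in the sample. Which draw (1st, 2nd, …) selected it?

k = 75675/75 = 1009
position = (5273 − 228)/1009 + 1 = 5045/1009 + 1 = 5 + 1 = 6

6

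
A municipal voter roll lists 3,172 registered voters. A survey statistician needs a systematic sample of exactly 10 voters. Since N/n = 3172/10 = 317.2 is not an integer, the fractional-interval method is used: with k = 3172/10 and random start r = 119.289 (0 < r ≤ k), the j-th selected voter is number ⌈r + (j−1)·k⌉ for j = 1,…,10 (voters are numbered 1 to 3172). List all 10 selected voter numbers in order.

j=1: r + 0k = 119.289 → ⌈·⌉ = 120
j=2: r + 1k = 436.489 → ⌈·⌉ = 437
j=3: r + 2k = 753.689 → ⌈·⌉ = 754
j=4: r + 3k = 1070.889 → ⌈·⌉ = 1071
j=5: r + 4k = 1388.089 → ⌈·⌉ = 1389
j=6: r + 5k = 1705.289 → ⌈·⌉ = 1706
j=7: r + 6k = 2022.489 → ⌈·⌉ = 2023
j=8: r + 7k = 2339.689 → ⌈·⌉ = 2340
j=9: r + 8k = 2656.889 → ⌈·⌉ = 2657
j=10: r + 9k = 2974.089 → ⌈·⌉ = 2975

120, 437, 754, 1071, 1389, 1706, 2023, 2340, 2657, 2975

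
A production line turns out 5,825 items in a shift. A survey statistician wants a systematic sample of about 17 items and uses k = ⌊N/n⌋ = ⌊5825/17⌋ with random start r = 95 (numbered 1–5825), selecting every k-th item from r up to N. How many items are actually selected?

17

k = ⌊5825/17⌋ = 342
Achieved size = ⌊(5825 − 95)/342⌋ + 1 = ⌊5730/342⌋ + 1 = 16 + 1 = 17
(last selection: 95 + 16×342 = 5567 ≤ 5825; next would be 5909 > 5825)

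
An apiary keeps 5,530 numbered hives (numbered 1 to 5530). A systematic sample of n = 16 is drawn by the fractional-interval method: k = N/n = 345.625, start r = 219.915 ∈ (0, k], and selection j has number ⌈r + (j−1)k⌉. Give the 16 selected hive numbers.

220, 566, 912, 1257, 1603, 1949, 2294, 2640, 2985, 3331, 3677, 4022, 4368, 4714, 5059, 5405

j=1: r + 0k = 219.915 → ⌈·⌉ = 220
j=2: r + 1k = 565.54 → ⌈·⌉ = 566
j=3: r + 2k = 911.165 → ⌈·⌉ = 912
j=4: r + 3k = 1256.79 → ⌈·⌉ = 1257
j=5: r + 4k = 1602.415 → ⌈·⌉ = 1603
j=6: r + 5k = 1948.04 → ⌈·⌉ = 1949
j=7: r + 6k = 2293.665 → ⌈·⌉ = 2294
j=8: r + 7k = 2639.29 → ⌈·⌉ = 2640
j=9: r + 8k = 2984.915 → ⌈·⌉ = 2985
j=10: r + 9k = 3330.54 → ⌈·⌉ = 3331
j=11: r + 10k = 3676.165 → ⌈·⌉ = 3677
j=12: r + 11k = 4021.79 → ⌈·⌉ = 4022
j=13: r + 12k = 4367.415 → ⌈·⌉ = 4368
j=14: r + 13k = 4713.04 → ⌈·⌉ = 4714
j=15: r + 14k = 5058.665 → ⌈·⌉ = 5059
j=16: r + 15k = 5404.29 → ⌈·⌉ = 5405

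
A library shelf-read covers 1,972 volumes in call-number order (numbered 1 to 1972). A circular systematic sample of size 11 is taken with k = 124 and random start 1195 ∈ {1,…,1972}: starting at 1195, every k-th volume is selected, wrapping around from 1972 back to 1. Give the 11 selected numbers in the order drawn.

Selection 1: 1195
Selection 2: 1195 + 124 = 1319
Selection 3: 1319 + 124 = 1443
Selection 4: 1443 + 124 = 1567
Selection 5: 1567 + 124 = 1691
Selection 6: 1691 + 124 = 1815
Selection 7: 1815 + 124 = 1939
Selection 8: 1939 + 124 = 2063 → 2063 − 1972 = 91
Selection 9: 91 + 124 = 215
Selection 10: 215 + 124 = 339
Selection 11: 339 + 124 = 463

1195, 1319, 1443, 1567, 1691, 1815, 1939, 91, 215, 339, 463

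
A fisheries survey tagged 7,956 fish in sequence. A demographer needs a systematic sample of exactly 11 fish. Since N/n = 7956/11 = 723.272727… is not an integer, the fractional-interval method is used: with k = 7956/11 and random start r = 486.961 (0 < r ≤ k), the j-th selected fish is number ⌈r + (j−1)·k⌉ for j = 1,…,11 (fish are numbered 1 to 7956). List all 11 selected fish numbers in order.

j=1: r + 0k = 486.961 → ⌈·⌉ = 487
j=2: r + 1k = 1210.233727… → ⌈·⌉ = 1211
j=3: r + 2k = 1933.506454… → ⌈·⌉ = 1934
j=4: r + 3k = 2656.779181… → ⌈·⌉ = 2657
j=5: r + 4k = 3380.051909… → ⌈·⌉ = 3381
j=6: r + 5k = 4103.324636… → ⌈·⌉ = 4104
j=7: r + 6k = 4826.597363… → ⌈·⌉ = 4827
j=8: r + 7k = 5549.870090… → ⌈·⌉ = 5550
j=9: r + 8k = 6273.142818… → ⌈·⌉ = 6274
j=10: r + 9k = 6996.415545… → ⌈·⌉ = 6997
j=11: r + 10k = 7719.688272… → ⌈·⌉ = 7720

487, 1211, 1934, 2657, 3381, 4104, 4827, 5550, 6274, 6997, 7720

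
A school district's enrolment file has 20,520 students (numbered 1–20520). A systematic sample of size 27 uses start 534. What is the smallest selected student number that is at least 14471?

k = 20520/27 = 760
Steps past start: ⌈(14471 − 534)/760⌉ = ⌈13937/760⌉ = 19
Selected student: 534 + 19×760 = 14974

14974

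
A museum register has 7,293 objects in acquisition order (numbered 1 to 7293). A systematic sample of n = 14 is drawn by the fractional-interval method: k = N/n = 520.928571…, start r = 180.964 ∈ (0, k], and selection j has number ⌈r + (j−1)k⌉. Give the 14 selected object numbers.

j=1: r + 0k = 180.964 → ⌈·⌉ = 181
j=2: r + 1k = 701.892571… → ⌈·⌉ = 702
j=3: r + 2k = 1222.821142… → ⌈·⌉ = 1223
j=4: r + 3k = 1743.749714… → ⌈·⌉ = 1744
j=5: r + 4k = 2264.678285… → ⌈·⌉ = 2265
j=6: r + 5k = 2785.606857… → ⌈·⌉ = 2786
j=7: r + 6k = 3306.535428… → ⌈·⌉ = 3307
j=8: r + 7k = 3827.464 → ⌈·⌉ = 3828
j=9: r + 8k = 4348.392571… → ⌈·⌉ = 4349
j=10: r + 9k = 4869.321142… → ⌈·⌉ = 4870
j=11: r + 10k = 5390.249714… → ⌈·⌉ = 5391
j=12: r + 11k = 5911.178285… → ⌈·⌉ = 5912
j=13: r + 12k = 6432.106857… → ⌈·⌉ = 6433
j=14: r + 13k = 6953.035428… → ⌈·⌉ = 6954

181, 702, 1223, 1744, 2265, 2786, 3307, 3828, 4349, 4870, 5391, 5912, 6433, 6954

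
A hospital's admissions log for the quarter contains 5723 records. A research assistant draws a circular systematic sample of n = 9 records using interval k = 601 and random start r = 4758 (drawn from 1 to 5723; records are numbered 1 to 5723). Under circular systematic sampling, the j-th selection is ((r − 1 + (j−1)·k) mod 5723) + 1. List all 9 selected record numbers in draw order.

Selection 1: 4758
Selection 2: 4758 + 601 = 5359
Selection 3: 5359 + 601 = 5960 → 5960 − 5723 = 237
Selection 4: 237 + 601 = 838
Selection 5: 838 + 601 = 1439
Selection 6: 1439 + 601 = 2040
Selection 7: 2040 + 601 = 2641
Selection 8: 2641 + 601 = 3242
Selection 9: 3242 + 601 = 3843

4758, 5359, 237, 838, 1439, 2040, 2641, 3242, 3843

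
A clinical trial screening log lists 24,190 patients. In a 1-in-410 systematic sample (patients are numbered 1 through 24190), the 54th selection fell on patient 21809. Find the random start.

k = 410
r = 21809 − (54−1)×410 = 21809 − 21730 = 79

79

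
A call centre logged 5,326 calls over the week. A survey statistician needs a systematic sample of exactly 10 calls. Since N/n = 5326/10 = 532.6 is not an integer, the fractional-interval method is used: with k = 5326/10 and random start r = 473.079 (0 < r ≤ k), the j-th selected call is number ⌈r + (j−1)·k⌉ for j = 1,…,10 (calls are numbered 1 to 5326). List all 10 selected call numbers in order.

j=1: r + 0k = 473.079 → ⌈·⌉ = 474
j=2: r + 1k = 1005.679 → ⌈·⌉ = 1006
j=3: r + 2k = 1538.279 → ⌈·⌉ = 1539
j=4: r + 3k = 2070.879 → ⌈·⌉ = 2071
j=5: r + 4k = 2603.479 → ⌈·⌉ = 2604
j=6: r + 5k = 3136.079 → ⌈·⌉ = 3137
j=7: r + 6k = 3668.679 → ⌈·⌉ = 3669
j=8: r + 7k = 4201.279 → ⌈·⌉ = 4202
j=9: r + 8k = 4733.879 → ⌈·⌉ = 4734
j=10: r + 9k = 5266.479 → ⌈·⌉ = 5267

474, 1006, 1539, 2071, 2604, 3137, 3669, 4202, 4734, 5267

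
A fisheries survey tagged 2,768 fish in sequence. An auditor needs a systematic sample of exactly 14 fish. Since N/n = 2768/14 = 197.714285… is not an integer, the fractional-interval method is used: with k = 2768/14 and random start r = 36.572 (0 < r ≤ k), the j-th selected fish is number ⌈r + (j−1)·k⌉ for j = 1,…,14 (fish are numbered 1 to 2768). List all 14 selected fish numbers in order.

37, 235, 433, 630, 828, 1026, 1223, 1421, 1619, 1817, 2014, 2212, 2410, 2607

j=1: r + 0k = 36.572 → ⌈·⌉ = 37
j=2: r + 1k = 234.286285… → ⌈·⌉ = 235
j=3: r + 2k = 432.000571… → ⌈·⌉ = 433
j=4: r + 3k = 629.714857… → ⌈·⌉ = 630
j=5: r + 4k = 827.429142… → ⌈·⌉ = 828
j=6: r + 5k = 1025.143428… → ⌈·⌉ = 1026
j=7: r + 6k = 1222.857714… → ⌈·⌉ = 1223
j=8: r + 7k = 1420.572 → ⌈·⌉ = 1421
j=9: r + 8k = 1618.286285… → ⌈·⌉ = 1619
j=10: r + 9k = 1816.000571… → ⌈·⌉ = 1817
j=11: r + 10k = 2013.714857… → ⌈·⌉ = 2014
j=12: r + 11k = 2211.429142… → ⌈·⌉ = 2212
j=13: r + 12k = 2409.143428… → ⌈·⌉ = 2410
j=14: r + 13k = 2606.857714… → ⌈·⌉ = 2607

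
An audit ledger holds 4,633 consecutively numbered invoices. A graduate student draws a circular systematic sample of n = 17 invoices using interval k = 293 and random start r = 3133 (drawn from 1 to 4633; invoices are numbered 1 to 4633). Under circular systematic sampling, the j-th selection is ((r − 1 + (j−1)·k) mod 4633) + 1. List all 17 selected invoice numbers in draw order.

3133, 3426, 3719, 4012, 4305, 4598, 258, 551, 844, 1137, 1430, 1723, 2016, 2309, 2602, 2895, 3188

Selection 1: 3133
Selection 2: 3133 + 293 = 3426
Selection 3: 3426 + 293 = 3719
Selection 4: 3719 + 293 = 4012
Selection 5: 4012 + 293 = 4305
Selection 6: 4305 + 293 = 4598
Selection 7: 4598 + 293 = 4891 → 4891 − 4633 = 258
Selection 8: 258 + 293 = 551
Selection 9: 551 + 293 = 844
Selection 10: 844 + 293 = 1137
Selection 11: 1137 + 293 = 1430
Selection 12: 1430 + 293 = 1723
Selection 13: 1723 + 293 = 2016
Selection 14: 2016 + 293 = 2309
Selection 15: 2309 + 293 = 2602
Selection 16: 2602 + 293 = 2895
Selection 17: 2895 + 293 = 3188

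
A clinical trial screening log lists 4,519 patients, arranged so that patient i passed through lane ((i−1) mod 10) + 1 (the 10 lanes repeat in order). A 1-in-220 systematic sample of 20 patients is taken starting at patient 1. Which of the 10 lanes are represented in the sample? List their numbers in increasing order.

Consecutive selections differ by k = 220, so their lane numbers differ by 220 mod 10 = 0.
gcd(220, 10) = 10, so the sample visits 10/10 = 1 distinct residues mod 10.
Start 1 is lane 1; the lanes hit are 1.

1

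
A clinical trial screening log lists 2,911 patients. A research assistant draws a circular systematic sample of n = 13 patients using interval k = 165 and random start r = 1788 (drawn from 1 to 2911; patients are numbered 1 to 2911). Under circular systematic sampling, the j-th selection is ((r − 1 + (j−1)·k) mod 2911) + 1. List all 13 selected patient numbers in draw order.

Selection 1: 1788
Selection 2: 1788 + 165 = 1953
Selection 3: 1953 + 165 = 2118
Selection 4: 2118 + 165 = 2283
Selection 5: 2283 + 165 = 2448
Selection 6: 2448 + 165 = 2613
Selection 7: 2613 + 165 = 2778
Selection 8: 2778 + 165 = 2943 → 2943 − 2911 = 32
Selection 9: 32 + 165 = 197
Selection 10: 197 + 165 = 362
Selection 11: 362 + 165 = 527
Selection 12: 527 + 165 = 692
Selection 13: 692 + 165 = 857

1788, 1953, 2118, 2283, 2448, 2613, 2778, 32, 197, 362, 527, 692, 857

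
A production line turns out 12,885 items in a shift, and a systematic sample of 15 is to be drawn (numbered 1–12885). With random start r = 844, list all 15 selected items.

k = N/n = 12885/15 = 859
item 1: 844
item 2: 844 + 859 = 1703
item 3: 1703 + 859 = 2562
item 4: 2562 + 859 = 3421
item 5: 3421 + 859 = 4280
item 6: 4280 + 859 = 5139
item 7: 5139 + 859 = 5998
item 8: 5998 + 859 = 6857
item 9: 6857 + 859 = 7716
item 10: 7716 + 859 = 8575
item 11: 8575 + 859 = 9434
item 12: 9434 + 859 = 10293
item 13: 10293 + 859 = 11152
item 14: 11152 + 859 = 12011
item 15: 12011 + 859 = 12870

844, 1703, 2562, 3421, 4280, 5139, 5998, 6857, 7716, 8575, 9434, 10293, 11152, 12011, 12870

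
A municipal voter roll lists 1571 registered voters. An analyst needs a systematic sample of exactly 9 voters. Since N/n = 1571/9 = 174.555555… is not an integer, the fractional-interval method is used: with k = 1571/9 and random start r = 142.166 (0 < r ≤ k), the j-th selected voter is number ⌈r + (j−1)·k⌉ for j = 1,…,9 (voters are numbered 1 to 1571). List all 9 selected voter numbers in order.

j=1: r + 0k = 142.166 → ⌈·⌉ = 143
j=2: r + 1k = 316.721555… → ⌈·⌉ = 317
j=3: r + 2k = 491.277111… → ⌈·⌉ = 492
j=4: r + 3k = 665.832666… → ⌈·⌉ = 666
j=5: r + 4k = 840.388222… → ⌈·⌉ = 841
j=6: r + 5k = 1014.943777… → ⌈·⌉ = 1015
j=7: r + 6k = 1189.499333… → ⌈·⌉ = 1190
j=8: r + 7k = 1364.054888… → ⌈·⌉ = 1365
j=9: r + 8k = 1538.610444… → ⌈·⌉ = 1539

143, 317, 492, 666, 841, 1015, 1190, 1365, 1539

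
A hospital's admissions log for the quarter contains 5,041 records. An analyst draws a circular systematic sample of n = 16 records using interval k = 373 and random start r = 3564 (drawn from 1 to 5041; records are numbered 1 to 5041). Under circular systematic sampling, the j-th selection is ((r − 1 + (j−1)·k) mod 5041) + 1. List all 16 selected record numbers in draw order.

3564, 3937, 4310, 4683, 15, 388, 761, 1134, 1507, 1880, 2253, 2626, 2999, 3372, 3745, 4118

Selection 1: 3564
Selection 2: 3564 + 373 = 3937
Selection 3: 3937 + 373 = 4310
Selection 4: 4310 + 373 = 4683
Selection 5: 4683 + 373 = 5056 → 5056 − 5041 = 15
Selection 6: 15 + 373 = 388
Selection 7: 388 + 373 = 761
Selection 8: 761 + 373 = 1134
Selection 9: 1134 + 373 = 1507
Selection 10: 1507 + 373 = 1880
Selection 11: 1880 + 373 = 2253
Selection 12: 2253 + 373 = 2626
Selection 13: 2626 + 373 = 2999
Selection 14: 2999 + 373 = 3372
Selection 15: 3372 + 373 = 3745
Selection 16: 3745 + 373 = 4118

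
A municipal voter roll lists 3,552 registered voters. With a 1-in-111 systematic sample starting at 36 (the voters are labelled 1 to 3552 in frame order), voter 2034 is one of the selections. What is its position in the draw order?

19

k = 111
position = (2034 − 36)/111 + 1 = 1998/111 + 1 = 18 + 1 = 19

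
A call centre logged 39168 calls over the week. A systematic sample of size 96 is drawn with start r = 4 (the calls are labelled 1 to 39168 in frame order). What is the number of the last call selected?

38764

k = 39168/96 = 408
96th selection = r + (96−1)·k = 4 + 95×408 = 4 + 38760 = 38764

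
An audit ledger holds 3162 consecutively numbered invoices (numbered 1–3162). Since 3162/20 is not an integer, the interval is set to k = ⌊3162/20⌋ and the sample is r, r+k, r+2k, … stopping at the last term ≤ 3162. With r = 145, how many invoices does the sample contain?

20

k = ⌊3162/20⌋ = 158
Achieved size = ⌊(3162 − 145)/158⌋ + 1 = ⌊3017/158⌋ + 1 = 19 + 1 = 20
(last selection: 145 + 19×158 = 3147 ≤ 3162; next would be 3305 > 3162)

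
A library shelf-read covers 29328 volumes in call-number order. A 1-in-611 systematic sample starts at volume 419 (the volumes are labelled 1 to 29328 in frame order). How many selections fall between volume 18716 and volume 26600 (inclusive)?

k = 611
First selection ≥ 18716: 419 + ⌈(18716−419)/611⌉·611 = 419 + 30×611 = 18749
Last selection ≤ 26600: 419 + ⌊(26600−419)/611⌋·611 = 419 + 42×611 = 26081
Count = 42 − 30 + 1 = 13

13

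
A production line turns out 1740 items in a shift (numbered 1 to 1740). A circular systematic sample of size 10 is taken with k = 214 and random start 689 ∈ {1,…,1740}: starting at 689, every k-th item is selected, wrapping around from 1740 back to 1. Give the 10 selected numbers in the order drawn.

689, 903, 1117, 1331, 1545, 19, 233, 447, 661, 875

Selection 1: 689
Selection 2: 689 + 214 = 903
Selection 3: 903 + 214 = 1117
Selection 4: 1117 + 214 = 1331
Selection 5: 1331 + 214 = 1545
Selection 6: 1545 + 214 = 1759 → 1759 − 1740 = 19
Selection 7: 19 + 214 = 233
Selection 8: 233 + 214 = 447
Selection 9: 447 + 214 = 661
Selection 10: 661 + 214 = 875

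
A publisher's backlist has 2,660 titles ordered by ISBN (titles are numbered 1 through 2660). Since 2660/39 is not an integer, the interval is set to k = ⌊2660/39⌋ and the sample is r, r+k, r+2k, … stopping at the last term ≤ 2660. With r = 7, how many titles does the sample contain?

k = ⌊2660/39⌋ = 68
Achieved size = ⌊(2660 − 7)/68⌋ + 1 = ⌊2653/68⌋ + 1 = 39 + 1 = 40
(last selection: 7 + 39×68 = 2659 ≤ 2660; next would be 2727 > 2660)

40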